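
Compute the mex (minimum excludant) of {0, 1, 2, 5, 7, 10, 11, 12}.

3

The values 0, 1, 2 are all present; 3 is the first non-negative integer missing from the set.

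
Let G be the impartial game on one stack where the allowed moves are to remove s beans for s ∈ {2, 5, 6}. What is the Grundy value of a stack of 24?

Compute g(0), g(1), … for moves {2, 5, 6}:
k:     0  1  2  3  4  5  6  7  8  9 10 11 12 13 14 15 16 17 18 19 20 21 22 23 24
g(k):  0  0  1  1  0  2  1  3  0  2  1  0  0  1  1  0  2  1  3  0  2  1  0  0  1
So g(24) = 1.

1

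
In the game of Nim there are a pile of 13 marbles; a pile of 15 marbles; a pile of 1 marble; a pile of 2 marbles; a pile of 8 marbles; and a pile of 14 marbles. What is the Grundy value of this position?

Bitwise XOR of the heap sizes:
  1101  (13)
  1111  (15)
  0001  (1)
  0010  (2)
  1000  (8)
  1110  (14)
  ----
  0111  (7)

7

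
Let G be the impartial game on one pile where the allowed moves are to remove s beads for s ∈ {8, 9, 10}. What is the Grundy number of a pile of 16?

2

Build the Grundy sequence with g(k) = mex{g(k−s) : s ∈ {8, 9, 10}, s ≤ k}:
k:     0  1  2  3  4  5  6  7  8  9 10 11 12 13 14 15 16
g(k):  0  0  0  0  0  0  0  0  1  1  1  1  1  1  1  1  2
So g(16) = 2.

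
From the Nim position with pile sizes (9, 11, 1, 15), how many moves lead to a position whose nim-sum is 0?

Write each in binary and XOR column by column:
  1001  (9)
  1011  (11)
  0001  (1)
  1111  (15)
  ----
  1100  (12)
The overall nim-sum is X = 12. A pile of size p has a winning move iff p XOR X < p (reduce it to p XOR X).
  9: 9 XOR 12 = 5 < 9 — winning move (to 5).
  11: 11 XOR 12 = 7 < 11 — winning move (to 7).
  1: 1 XOR 12 = 13 ≥ 1 — no move.
  15: 15 XOR 12 = 3 < 15 — winning move (to 3).
That gives 3 winning moves.

3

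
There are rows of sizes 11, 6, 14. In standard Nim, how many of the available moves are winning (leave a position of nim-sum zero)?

Nim-sum: 11 ⊕ 6 ⊕ 14 = 3.
The overall nim-sum is X = 3. A row of size p has a winning move iff p XOR X < p (reduce it to p XOR X).
  11: 11 XOR 3 = 8 < 11 — winning move (to 8).
  6: 6 XOR 3 = 5 < 6 — winning move (to 5).
  14: 14 XOR 3 = 13 < 14 — winning move (to 13).
That gives 3 winning moves.

3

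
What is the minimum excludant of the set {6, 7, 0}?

1

0 is in the set but 1 is not, so the mex is 1.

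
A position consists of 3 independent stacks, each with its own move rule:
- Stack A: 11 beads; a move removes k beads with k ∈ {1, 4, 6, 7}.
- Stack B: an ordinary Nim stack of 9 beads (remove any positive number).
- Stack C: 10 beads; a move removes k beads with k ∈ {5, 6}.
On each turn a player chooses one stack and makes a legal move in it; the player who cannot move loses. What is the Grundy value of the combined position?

For stack A, compute g(0), g(1), … with moves {1, 4, 6, 7}:
g(0) = mex{} = 0
g(1) = mex{0} = 1
g(2) = mex{1} = 0
g(3) = mex{0} = 1
g(4) = mex{0,1} = 2
g(5) = mex{1,2} = 0
g(6) = mex{0} = 1
g(7) = mex{0,1} = 2
g(8) = mex{0,1,2} = 3
g(9) = mex{0,1,3} = 2
g(10) = mex{1,2} = 0
g(11) = mex{0,2} = 1
So g(11) = 1.
Stack B is a plain Nim stack of size 9, so its Grundy value is 9.
Build the Grundy sequence for stack C with g(k) = mex{g(k−s) : s ∈ {5, 6}, s ≤ k}:
k:     0  1  2  3  4  5  6  7  8  9 10
g(k):  0  0  0  0  0  1  1  1  1  1  2
So g(10) = 2.
The value of a disjunctive sum is the nim-sum of the parts.
Combined value = 1 XOR 9 XOR 2 = 10.

10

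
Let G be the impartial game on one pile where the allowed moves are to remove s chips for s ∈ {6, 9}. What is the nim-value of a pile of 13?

2

Build the Grundy sequence with g(k) = mex{g(k−s) : s ∈ {6, 9}, s ≤ k}:
k:     0  1  2  3  4  5  6  7  8  9 10 11 12 13
g(k):  0  0  0  0  0  0  1  1  1  1  1  1  2  2
So g(13) = 2.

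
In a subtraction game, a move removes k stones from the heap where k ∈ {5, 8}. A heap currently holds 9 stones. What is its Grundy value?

Build the Grundy sequence with g(k) = mex{g(k−s) : s ∈ {5, 8}, s ≤ k}:
g(0) = mex{} = 0
g(1) = mex{} = 0
g(2) = mex{} = 0
g(3) = mex{} = 0
g(4) = mex{} = 0
g(5) = mex{0} = 1
g(6) = mex{0} = 1
g(7) = mex{0} = 1
g(8) = mex{0} = 1
g(9) = mex{0} = 1
So g(9) = 1.

1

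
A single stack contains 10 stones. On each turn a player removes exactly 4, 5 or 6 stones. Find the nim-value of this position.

0

Build the Grundy sequence with g(k) = mex{g(k−s) : s ∈ {4, 5, 6}, s ≤ k}:
g(0) = mex{} = 0
g(1) = mex{} = 0
g(2) = mex{} = 0
g(3) = mex{} = 0
g(4) = mex{0} = 1
g(5) = mex{0} = 1
g(6) = mex{0} = 1
g(7) = mex{0} = 1
g(8) = mex{0,1} = 2
g(9) = mex{0,1} = 2
g(10) = mex{1} = 0
So g(10) = 0.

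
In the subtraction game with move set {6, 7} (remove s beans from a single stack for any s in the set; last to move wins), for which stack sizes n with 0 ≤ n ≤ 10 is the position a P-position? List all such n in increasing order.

0, 1, 2, 3, 4, 5

Build the Grundy sequence with g(k) = mex{g(k−s) : s ∈ {6, 7}, s ≤ k}:
g(0) = mex{} = 0
g(1) = mex{} = 0
g(2) = mex{} = 0
g(3) = mex{} = 0
g(4) = mex{} = 0
g(5) = mex{} = 0
g(6) = mex{0} = 1
g(7) = mex{0} = 1
g(8) = mex{0} = 1
g(9) = mex{0} = 1
g(10) = mex{0} = 1
The P-positions (g = 0) in 0..10 are 0, 1, 2, 3, 4, 5.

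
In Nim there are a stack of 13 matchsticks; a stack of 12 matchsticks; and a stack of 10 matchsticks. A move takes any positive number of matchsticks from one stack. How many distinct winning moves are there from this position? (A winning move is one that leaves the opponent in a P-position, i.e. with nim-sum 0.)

3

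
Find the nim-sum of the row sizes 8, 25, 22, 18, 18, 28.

Compute the nim-sum pairwise:
8 XOR 25 = 17
17 XOR 22 = 7
7 XOR 18 = 21
21 XOR 18 = 7
7 XOR 28 = 27

27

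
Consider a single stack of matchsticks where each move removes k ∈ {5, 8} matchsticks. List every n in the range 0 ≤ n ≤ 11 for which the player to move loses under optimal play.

Compute g(0), g(1), … for moves {5, 8}:
g(0) = mex{} = 0
g(1) = mex{} = 0
g(2) = mex{} = 0
g(3) = mex{} = 0
g(4) = mex{} = 0
g(5) = mex{0} = 1
g(6) = mex{0} = 1
g(7) = mex{0} = 1
g(8) = mex{0} = 1
g(9) = mex{0} = 1
g(10) = mex{0,1} = 2
g(11) = mex{0,1} = 2
The P-positions (g = 0) in 0..11 are 0, 1, 2, 3, 4.

0, 1, 2, 3, 4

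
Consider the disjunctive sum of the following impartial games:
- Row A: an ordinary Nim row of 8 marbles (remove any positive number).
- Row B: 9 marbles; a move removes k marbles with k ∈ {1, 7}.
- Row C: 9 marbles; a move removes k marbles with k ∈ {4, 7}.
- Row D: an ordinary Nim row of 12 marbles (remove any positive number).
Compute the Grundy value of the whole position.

Row A is a plain Nim row of size 8, so its Grundy value is 8.
Grundy values for row B (subtraction set {1, 7}):
k:     0  1  2  3  4  5  6  7  8  9
g(k):  0  1  0  1  0  1  0  1  0  1
So g(9) = 1.
Grundy values for row C (subtraction set {4, 7}):
k:     0  1  2  3  4  5  6  7  8  9
g(k):  0  0  0  0  1  1  1  1  2  2
So g(9) = 2.
Row D is a plain Nim row of size 12, so its Grundy value is 12.
The value of a disjunctive sum is the nim-sum of the parts.
Combined value = 8 ⊕ 1 ⊕ 2 ⊕ 12 = 7.

7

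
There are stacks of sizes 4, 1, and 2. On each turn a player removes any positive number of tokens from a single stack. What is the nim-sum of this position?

7

Compute the nim-sum pairwise:
4 ⊕ 1 = 5
5 ⊕ 2 = 7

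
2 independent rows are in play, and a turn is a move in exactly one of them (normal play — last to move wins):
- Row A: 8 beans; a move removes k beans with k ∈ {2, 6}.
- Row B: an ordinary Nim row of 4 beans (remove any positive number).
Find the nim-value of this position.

For row A, compute g(0), g(1), … with moves {2, 6}:
g(0) = mex{} = 0
g(1) = mex{} = 0
g(2) = mex{0} = 1
g(3) = mex{0} = 1
g(4) = mex{1} = 0
g(5) = mex{1} = 0
g(6) = mex{0} = 1
g(7) = mex{0} = 1
g(8) = mex{1} = 0
So g(8) = 0.
Row B is a plain Nim row of size 4, so its Grundy value is 4.
The value of a disjunctive sum is the nim-sum of the parts.
Combined value = 0 XOR 4 = 4.

4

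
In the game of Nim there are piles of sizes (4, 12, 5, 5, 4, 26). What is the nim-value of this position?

22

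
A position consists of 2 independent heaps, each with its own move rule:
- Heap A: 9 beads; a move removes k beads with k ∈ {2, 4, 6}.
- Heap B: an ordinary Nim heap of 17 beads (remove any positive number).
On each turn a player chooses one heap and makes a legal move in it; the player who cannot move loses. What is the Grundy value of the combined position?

Build the Grundy sequence for heap A with g(k) = mex{g(k−s) : s ∈ {2, 4, 6}, s ≤ k}:
g(0) = mex{} = 0
g(1) = mex{} = 0
g(2) = mex{0} = 1
g(3) = mex{0} = 1
g(4) = mex{0,1} = 2
g(5) = mex{0,1} = 2
g(6) = mex{0,1,2} = 3
g(7) = mex{0,1,2} = 3
g(8) = mex{1,2,3} = 0
g(9) = mex{1,2,3} = 0
So g(9) = 0.
Heap B is a plain Nim heap of size 17, so its Grundy value is 17.
By the Sprague-Grundy theorem, the Grundy value of a sum of independent games is the XOR of the component values.
Combined value = 0 ⊕ 17 = 17.

17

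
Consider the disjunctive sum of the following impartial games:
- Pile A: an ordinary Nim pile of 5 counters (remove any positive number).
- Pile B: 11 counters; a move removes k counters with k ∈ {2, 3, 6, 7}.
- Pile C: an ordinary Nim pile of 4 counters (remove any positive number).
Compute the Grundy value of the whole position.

0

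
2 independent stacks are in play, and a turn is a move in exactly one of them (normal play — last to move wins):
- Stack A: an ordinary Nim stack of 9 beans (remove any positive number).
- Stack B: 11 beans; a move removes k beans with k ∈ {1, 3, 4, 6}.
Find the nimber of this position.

11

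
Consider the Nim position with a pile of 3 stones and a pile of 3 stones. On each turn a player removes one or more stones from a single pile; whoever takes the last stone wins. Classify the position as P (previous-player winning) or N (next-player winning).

P-position

In binary:
  11  (3)
  11  (3)
  --
  00  (0)
The nim-sum is 0, so this is a P-position: the player to move is in a losing position under optimal play.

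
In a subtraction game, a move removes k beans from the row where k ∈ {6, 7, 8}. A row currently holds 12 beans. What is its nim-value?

2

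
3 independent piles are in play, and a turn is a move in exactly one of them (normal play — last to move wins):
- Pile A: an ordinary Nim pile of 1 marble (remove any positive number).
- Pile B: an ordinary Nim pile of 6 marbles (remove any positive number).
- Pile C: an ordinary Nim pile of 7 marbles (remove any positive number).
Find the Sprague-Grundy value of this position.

0

Pile A is a plain Nim pile of size 1, so its Grundy value is 1.
Pile B is a plain Nim pile of size 6, so its Grundy value is 6.
Pile C is a plain Nim pile of size 7, so its Grundy value is 7.
By the Sprague-Grundy theorem, the Grundy value of a sum of independent games is the XOR of the component values.
Combined value = 1 ⊕ 6 ⊕ 7 = 0.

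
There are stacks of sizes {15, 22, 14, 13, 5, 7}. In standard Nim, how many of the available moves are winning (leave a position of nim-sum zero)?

Compute the nim-sum pairwise:
15 ^ 22 = 25
25 ^ 14 = 23
23 ^ 13 = 26
26 ^ 5 = 31
31 ^ 7 = 24
The overall nim-sum is X = 24. A stack of size p has a winning move iff p XOR X < p (reduce it to p XOR X).
  15: 15 XOR 24 = 23 ≥ 15 — no move.
  22: 22 XOR 24 = 14 < 22 — winning move (to 14).
  14: 14 XOR 24 = 22 ≥ 14 — no move.
  13: 13 XOR 24 = 21 ≥ 13 — no move.
  5: 5 XOR 24 = 29 ≥ 5 — no move.
  7: 7 XOR 24 = 31 ≥ 7 — no move.
That gives 1 winning move.

1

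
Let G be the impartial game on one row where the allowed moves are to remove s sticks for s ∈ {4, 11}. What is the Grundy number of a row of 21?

Build the Grundy sequence with g(k) = mex{g(k−s) : s ∈ {4, 11}, s ≤ k}:
k:     0  1  2  3  4  5  6  7  8  9 10 11 12 13 14 15 16 17 18 19 20 21
g(k):  0  0  0  0  1  1  1  1  0  0  0  2  1  1  1  0  0  0  0  1  1  1
So g(21) = 1.

1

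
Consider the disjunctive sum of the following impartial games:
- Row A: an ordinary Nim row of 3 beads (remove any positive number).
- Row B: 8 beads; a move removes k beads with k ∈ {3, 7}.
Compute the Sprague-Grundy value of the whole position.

Row A is a plain Nim row of size 3, so its Grundy value is 3.
For row B, compute g(0), g(1), … with moves {3, 7}:
g(0) = mex{} = 0
g(1) = mex{} = 0
g(2) = mex{} = 0
g(3) = mex{0} = 1
g(4) = mex{0} = 1
g(5) = mex{0} = 1
g(6) = mex{1} = 0
g(7) = mex{0,1} = 2
g(8) = mex{0,1} = 2
So g(8) = 2.
The value of a disjunctive sum is the nim-sum of the parts.
Combined value = 3 ⊕ 2 = 1.

1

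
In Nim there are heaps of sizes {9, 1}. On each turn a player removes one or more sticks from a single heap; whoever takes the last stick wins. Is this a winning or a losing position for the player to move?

Winning position

Nim-sum: 9 ^ 1 = 8.
The nim-sum is 8 ≠ 0, so this is an N-position: the player to move can win.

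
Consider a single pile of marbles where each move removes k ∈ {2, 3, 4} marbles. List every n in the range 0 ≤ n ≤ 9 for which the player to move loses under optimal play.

0, 1, 6, 7

Grundy values for subtraction set {2, 3, 4}:
k:     0  1  2  3  4  5  6  7  8  9
g(k):  0  0  1  1  2  2  0  0  1  1
The P-positions (g = 0) in 0..9 are 0, 1, 6, 7.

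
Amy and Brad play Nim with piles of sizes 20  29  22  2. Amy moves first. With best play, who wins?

Bitwise XOR of the heap sizes:
  10100  (20)
  11101  (29)
  10110  (22)
  00010  (2)
  -----
  11101  (29)
The nim-sum is 29 ≠ 0, so this is an N-position: the player to move can win; Amy has a winning move.

Amy wins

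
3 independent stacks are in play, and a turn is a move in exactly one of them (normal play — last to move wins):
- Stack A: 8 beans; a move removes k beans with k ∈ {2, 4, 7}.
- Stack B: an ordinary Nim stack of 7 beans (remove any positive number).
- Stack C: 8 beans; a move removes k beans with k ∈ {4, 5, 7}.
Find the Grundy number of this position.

4

Build the Grundy sequence for stack A with g(k) = mex{g(k−s) : s ∈ {2, 4, 7}, s ≤ k}:
k:     0  1  2  3  4  5  6  7  8
g(k):  0  0  1  1  2  2  0  3  1
So g(8) = 1.
Stack B is a plain Nim stack of size 7, so its Grundy value is 7.
Build the Grundy sequence for stack C with g(k) = mex{g(k−s) : s ∈ {4, 5, 7}, s ≤ k}:
k:     0  1  2  3  4  5  6  7  8
g(k):  0  0  0  0  1  1  1  1  2
So g(8) = 2.
By the Sprague-Grundy theorem, the Grundy value of a sum of independent games is the XOR of the component values.
Combined value = 1 XOR 7 XOR 2 = 4.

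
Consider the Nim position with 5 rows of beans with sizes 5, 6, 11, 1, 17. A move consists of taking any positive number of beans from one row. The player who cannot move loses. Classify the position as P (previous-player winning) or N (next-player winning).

In binary:
  00101  (5)
  00110  (6)
  01011  (11)
  00001  (1)
  10001  (17)
  -----
  11000  (24)
The nim-sum is 24 ≠ 0, so this is an N-position: the player to move can win.

N-position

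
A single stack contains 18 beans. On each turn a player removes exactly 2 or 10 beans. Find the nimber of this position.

Build the Grundy sequence with g(k) = mex{g(k−s) : s ∈ {2, 10}, s ≤ k}:
k:     0  1  2  3  4  5  6  7  8  9 10 11 12 13 14 15 16 17 18
g(k):  0  0  1  1  0  0  1  1  0  0  1  1  0  0  1  1  0  0  1
So g(18) = 1.

1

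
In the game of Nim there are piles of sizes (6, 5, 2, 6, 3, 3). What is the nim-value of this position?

Compute the nim-sum pairwise:
6 ^ 5 = 3
3 ^ 2 = 1
1 ^ 6 = 7
7 ^ 3 = 4
4 ^ 3 = 7

7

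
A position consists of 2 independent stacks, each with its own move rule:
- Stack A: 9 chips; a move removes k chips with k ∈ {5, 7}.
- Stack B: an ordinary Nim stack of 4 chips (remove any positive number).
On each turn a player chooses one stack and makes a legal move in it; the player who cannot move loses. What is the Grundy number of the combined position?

For stack A, compute g(0), g(1), … with moves {5, 7}:
g(0) = mex{} = 0
g(1) = mex{} = 0
g(2) = mex{} = 0
g(3) = mex{} = 0
g(4) = mex{} = 0
g(5) = mex{0} = 1
g(6) = mex{0} = 1
g(7) = mex{0} = 1
g(8) = mex{0} = 1
g(9) = mex{0} = 1
So g(9) = 1.
Stack B is a plain Nim stack of size 4, so its Grundy value is 4.
The value of a disjunctive sum is the nim-sum of the parts.
Combined value = 1 ⊕ 4 = 5.

5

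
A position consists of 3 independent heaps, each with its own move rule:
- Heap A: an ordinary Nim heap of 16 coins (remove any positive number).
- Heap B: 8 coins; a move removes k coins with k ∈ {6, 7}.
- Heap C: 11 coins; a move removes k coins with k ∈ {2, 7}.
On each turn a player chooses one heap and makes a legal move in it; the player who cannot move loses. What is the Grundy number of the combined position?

16

Heap A is a plain Nim heap of size 16, so its Grundy value is 16.
Grundy values for heap B (subtraction set {6, 7}):
g(0) = mex{} = 0
g(1) = mex{} = 0
g(2) = mex{} = 0
g(3) = mex{} = 0
g(4) = mex{} = 0
g(5) = mex{} = 0
g(6) = mex{0} = 1
g(7) = mex{0} = 1
g(8) = mex{0} = 1
So g(8) = 1.
Grundy values for heap C (subtraction set {2, 7}):
g(0) = mex{} = 0
g(1) = mex{} = 0
g(2) = mex{0} = 1
g(3) = mex{0} = 1
g(4) = mex{1} = 0
g(5) = mex{1} = 0
g(6) = mex{0} = 1
g(7) = mex{0} = 1
g(8) = mex{0,1} = 2
g(9) = mex{1} = 0
g(10) = mex{1,2} = 0
g(11) = mex{0} = 1
So g(11) = 1.
By the Sprague-Grundy theorem, the Grundy value of a sum of independent games is the XOR of the component values.
Combined value = 16 XOR 1 XOR 1 = 16.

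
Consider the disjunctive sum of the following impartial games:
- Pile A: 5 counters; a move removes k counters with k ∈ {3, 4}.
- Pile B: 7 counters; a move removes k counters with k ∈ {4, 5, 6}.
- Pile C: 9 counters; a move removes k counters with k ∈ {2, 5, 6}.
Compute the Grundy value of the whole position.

2

Build the Grundy sequence for pile A with g(k) = mex{g(k−s) : s ∈ {3, 4}, s ≤ k}:
g(0) = mex{} = 0
g(1) = mex{} = 0
g(2) = mex{} = 0
g(3) = mex{0} = 1
g(4) = mex{0} = 1
g(5) = mex{0} = 1
So g(5) = 1.
For pile B, compute g(0), g(1), … with moves {4, 5, 6}:
k:     0  1  2  3  4  5  6  7
g(k):  0  0  0  0  1  1  1  1
So g(7) = 1.
For pile C, compute g(0), g(1), … with moves {2, 5, 6}:
g(0) = mex{} = 0
g(1) = mex{} = 0
g(2) = mex{0} = 1
g(3) = mex{0} = 1
g(4) = mex{1} = 0
g(5) = mex{0,1} = 2
g(6) = mex{0} = 1
g(7) = mex{0,1,2} = 3
g(8) = mex{1} = 0
g(9) = mex{0,1,3} = 2
So g(9) = 2.
By the Sprague-Grundy theorem, the Grundy value of a sum of independent games is the XOR of the component values.
Combined value = 1 XOR 1 XOR 2 = 2.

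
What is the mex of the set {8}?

0

0 is not in the set, so the mex is 0.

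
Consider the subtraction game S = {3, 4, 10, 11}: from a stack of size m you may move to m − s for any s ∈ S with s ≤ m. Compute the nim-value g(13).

2

Build the Grundy sequence with g(k) = mex{g(k−s) : s ∈ {3, 4, 10, 11}, s ≤ k}:
k:     0  1  2  3  4  5  6  7  8  9 10 11 12 13
g(k):  0  0  0  1  1  1  2  0  0  0  1  1  1  2
So g(13) = 2.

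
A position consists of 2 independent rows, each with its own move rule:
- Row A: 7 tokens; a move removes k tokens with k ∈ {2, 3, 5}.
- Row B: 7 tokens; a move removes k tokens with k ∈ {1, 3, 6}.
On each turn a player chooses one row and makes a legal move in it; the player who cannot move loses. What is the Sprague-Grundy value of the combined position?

Grundy values for row A (subtraction set {2, 3, 5}):
g(0) = mex{} = 0
g(1) = mex{} = 0
g(2) = mex{0} = 1
g(3) = mex{0} = 1
g(4) = mex{0,1} = 2
g(5) = mex{0,1} = 2
g(6) = mex{0,1,2} = 3
g(7) = mex{1,2} = 0
So g(7) = 0.
Build the Grundy sequence for row B with g(k) = mex{g(k−s) : s ∈ {1, 3, 6}, s ≤ k}:
k:     0  1  2  3  4  5  6  7
g(k):  0  1  0  1  0  1  2  3
So g(7) = 3.
The value of a disjunctive sum is the nim-sum of the parts.
Combined value = 0 XOR 3 = 3.

3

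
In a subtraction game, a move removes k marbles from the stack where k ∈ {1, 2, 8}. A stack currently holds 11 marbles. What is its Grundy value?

2

Build the Grundy sequence with g(k) = mex{g(k−s) : s ∈ {1, 2, 8}, s ≤ k}:
k:     0  1  2  3  4  5  6  7  8  9 10 11
g(k):  0  1  2  0  1  2  0  1  2  0  1  2
So g(11) = 2.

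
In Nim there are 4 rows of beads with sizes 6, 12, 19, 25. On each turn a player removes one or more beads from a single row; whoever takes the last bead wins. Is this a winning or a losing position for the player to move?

Compute the nim-sum pairwise:
6 XOR 12 = 10
10 XOR 19 = 25
25 XOR 25 = 0
The nim-sum is 0, so this is a P-position: the player to move is in a losing position under optimal play.

Losing position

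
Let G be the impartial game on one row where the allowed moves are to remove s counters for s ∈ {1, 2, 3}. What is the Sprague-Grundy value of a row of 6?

2

Compute g(0), g(1), … for moves {1, 2, 3}:
g(0) = mex{} = 0
g(1) = mex{0} = 1
g(2) = mex{0,1} = 2
g(3) = mex{0,1,2} = 3
g(4) = mex{1,2,3} = 0
g(5) = mex{0,2,3} = 1
g(6) = mex{0,1,3} = 2
So g(6) = 2.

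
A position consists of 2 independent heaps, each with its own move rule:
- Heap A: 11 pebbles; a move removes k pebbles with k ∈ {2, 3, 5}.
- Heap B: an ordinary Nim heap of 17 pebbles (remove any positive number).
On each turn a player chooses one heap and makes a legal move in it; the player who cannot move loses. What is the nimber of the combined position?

Build the Grundy sequence for heap A with g(k) = mex{g(k−s) : s ∈ {2, 3, 5}, s ≤ k}:
g(0) = mex{} = 0
g(1) = mex{} = 0
g(2) = mex{0} = 1
g(3) = mex{0} = 1
g(4) = mex{0,1} = 2
g(5) = mex{0,1} = 2
g(6) = mex{0,1,2} = 3
g(7) = mex{1,2} = 0
g(8) = mex{1,2,3} = 0
g(9) = mex{0,2,3} = 1
g(10) = mex{0,2} = 1
g(11) = mex{0,1,3} = 2
So g(11) = 2.
Heap B is a plain Nim heap of size 17, so its Grundy value is 17.
By the Sprague-Grundy theorem, the Grundy value of a sum of independent games is the XOR of the component values.
Combined value = 2 ⊕ 17 = 19.

19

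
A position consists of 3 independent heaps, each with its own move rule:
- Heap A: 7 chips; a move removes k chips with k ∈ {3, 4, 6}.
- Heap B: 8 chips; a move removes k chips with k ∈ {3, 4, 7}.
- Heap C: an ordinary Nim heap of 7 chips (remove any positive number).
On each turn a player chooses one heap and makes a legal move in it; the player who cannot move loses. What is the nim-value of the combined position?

7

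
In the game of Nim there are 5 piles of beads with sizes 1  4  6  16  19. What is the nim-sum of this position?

0

Nim-sum: 1 ^ 4 ^ 6 ^ 16 ^ 19 = 0.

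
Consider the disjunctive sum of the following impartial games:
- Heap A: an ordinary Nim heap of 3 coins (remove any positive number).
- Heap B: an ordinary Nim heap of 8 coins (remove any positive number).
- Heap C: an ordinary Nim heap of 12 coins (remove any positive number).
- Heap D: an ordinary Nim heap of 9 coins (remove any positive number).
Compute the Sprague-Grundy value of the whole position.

14

Heap A is a plain Nim heap of size 3, so its Grundy value is 3.
Heap B is a plain Nim heap of size 8, so its Grundy value is 8.
Heap C is a plain Nim heap of size 12, so its Grundy value is 12.
Heap D is a plain Nim heap of size 9, so its Grundy value is 9.
By the Sprague-Grundy theorem, the Grundy value of a sum of independent games is the XOR of the component values.
Combined value = 3 ⊕ 8 ⊕ 12 ⊕ 9 = 14.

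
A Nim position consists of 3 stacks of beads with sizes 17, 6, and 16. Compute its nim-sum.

7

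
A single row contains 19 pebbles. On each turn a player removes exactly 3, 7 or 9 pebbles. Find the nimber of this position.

Compute g(0), g(1), … for moves {3, 7, 9}:
k:     0  1  2  3  4  5  6  7  8  9 10 11 12 13 14 15 16 17 18 19
g(k):  0  0  0  1  1  1  0  2  2  1  3  3  0  2  0  1  0  1  0  1
So g(19) = 1.

1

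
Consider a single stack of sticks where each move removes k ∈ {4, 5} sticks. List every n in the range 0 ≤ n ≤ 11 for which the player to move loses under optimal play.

0, 1, 2, 3, 9, 10, 11

Build the Grundy sequence with g(k) = mex{g(k−s) : s ∈ {4, 5}, s ≤ k}:
g(0) = mex{} = 0
g(1) = mex{} = 0
g(2) = mex{} = 0
g(3) = mex{} = 0
g(4) = mex{0} = 1
g(5) = mex{0} = 1
g(6) = mex{0} = 1
g(7) = mex{0} = 1
g(8) = mex{0,1} = 2
g(9) = mex{1} = 0
g(10) = mex{1} = 0
g(11) = mex{1} = 0
The P-positions (g = 0) in 0..11 are 0, 1, 2, 3, 9, 10, 11.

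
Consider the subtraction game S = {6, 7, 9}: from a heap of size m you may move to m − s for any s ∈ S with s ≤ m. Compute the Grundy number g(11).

1

Grundy values for subtraction set {6, 7, 9}:
g(0) = mex{} = 0
g(1) = mex{} = 0
g(2) = mex{} = 0
g(3) = mex{} = 0
g(4) = mex{} = 0
g(5) = mex{} = 0
g(6) = mex{0} = 1
g(7) = mex{0} = 1
g(8) = mex{0} = 1
g(9) = mex{0} = 1
g(10) = mex{0} = 1
g(11) = mex{0} = 1
So g(11) = 1.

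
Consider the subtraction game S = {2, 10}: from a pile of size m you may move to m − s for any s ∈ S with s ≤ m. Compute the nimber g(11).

1

Compute g(0), g(1), … for moves {2, 10}:
k:     0  1  2  3  4  5  6  7  8  9 10 11
g(k):  0  0  1  1  0  0  1  1  0  0  1  1
So g(11) = 1.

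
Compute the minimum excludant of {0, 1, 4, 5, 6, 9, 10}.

2

The values 0, 1 are all present; 2 is the first non-negative integer missing from the set.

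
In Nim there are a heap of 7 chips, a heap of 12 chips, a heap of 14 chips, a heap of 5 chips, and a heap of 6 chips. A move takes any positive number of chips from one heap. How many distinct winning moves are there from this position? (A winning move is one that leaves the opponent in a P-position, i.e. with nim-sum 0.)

5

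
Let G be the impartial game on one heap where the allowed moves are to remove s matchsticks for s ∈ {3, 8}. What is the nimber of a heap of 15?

Grundy values for subtraction set {3, 8}:
k:     0  1  2  3  4  5  6  7  8  9 10 11 12 13 14 15
g(k):  0  0  0  1  1  1  0  0  2  1  1  0  0  0  1  1
So g(15) = 1.

1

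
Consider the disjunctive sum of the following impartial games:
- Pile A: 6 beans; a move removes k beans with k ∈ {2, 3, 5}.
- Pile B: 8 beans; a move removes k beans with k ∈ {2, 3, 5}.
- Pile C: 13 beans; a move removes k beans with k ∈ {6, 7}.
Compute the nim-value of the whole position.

3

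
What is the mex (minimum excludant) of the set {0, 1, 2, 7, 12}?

The values 0, 1, 2 are all present; 3 is the first non-negative integer missing from the set.

3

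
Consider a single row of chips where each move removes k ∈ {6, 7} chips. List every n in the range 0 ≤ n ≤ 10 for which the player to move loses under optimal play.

0, 1, 2, 3, 4, 5

Build the Grundy sequence with g(k) = mex{g(k−s) : s ∈ {6, 7}, s ≤ k}:
k:     0  1  2  3  4  5  6  7  8  9 10
g(k):  0  0  0  0  0  0  1  1  1  1  1
The P-positions (g = 0) in 0..10 are 0, 1, 2, 3, 4, 5.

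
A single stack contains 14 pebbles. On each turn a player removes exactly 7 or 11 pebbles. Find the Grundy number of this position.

2

Build the Grundy sequence with g(k) = mex{g(k−s) : s ∈ {7, 11}, s ≤ k}:
g(0) = mex{} = 0
g(1) = mex{} = 0
g(2) = mex{} = 0
g(3) = mex{} = 0
g(4) = mex{} = 0
g(5) = mex{} = 0
g(6) = mex{} = 0
g(7) = mex{0} = 1
g(8) = mex{0} = 1
g(9) = mex{0} = 1
g(10) = mex{0} = 1
g(11) = mex{0} = 1
g(12) = mex{0} = 1
g(13) = mex{0} = 1
g(14) = mex{0,1} = 2
So g(14) = 2.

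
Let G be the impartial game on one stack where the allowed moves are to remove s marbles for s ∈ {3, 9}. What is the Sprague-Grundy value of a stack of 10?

Build the Grundy sequence with g(k) = mex{g(k−s) : s ∈ {3, 9}, s ≤ k}:
k:     0  1  2  3  4  5  6  7  8  9 10
g(k):  0  0  0  1  1  1  0  0  0  1  1
So g(10) = 1.

1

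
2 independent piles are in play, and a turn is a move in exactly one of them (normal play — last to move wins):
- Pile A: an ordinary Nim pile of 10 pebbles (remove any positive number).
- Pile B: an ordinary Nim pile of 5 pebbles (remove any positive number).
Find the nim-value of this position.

15

Pile A is a plain Nim pile of size 10, so its Grundy value is 10.
Pile B is a plain Nim pile of size 5, so its Grundy value is 5.
By the Sprague-Grundy theorem, the Grundy value of a sum of independent games is the XOR of the component values.
Combined value = 10 ⊕ 5 = 15.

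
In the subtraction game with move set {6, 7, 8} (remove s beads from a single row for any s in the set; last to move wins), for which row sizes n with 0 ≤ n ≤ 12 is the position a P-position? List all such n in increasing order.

Compute g(0), g(1), … for moves {6, 7, 8}:
k:     0  1  2  3  4  5  6  7  8  9 10 11 12
g(k):  0  0  0  0  0  0  1  1  1  1  1  1  2
The P-positions (g = 0) in 0..12 are 0, 1, 2, 3, 4, 5.

0, 1, 2, 3, 4, 5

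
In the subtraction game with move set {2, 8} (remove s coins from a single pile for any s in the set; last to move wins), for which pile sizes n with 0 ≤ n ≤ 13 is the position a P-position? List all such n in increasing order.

0, 1, 4, 5, 10, 11

Compute g(0), g(1), … for moves {2, 8}:
k:     0  1  2  3  4  5  6  7  8  9 10 11 12 13
g(k):  0  0  1  1  0  0  1  1  2  2  0  0  1  1
The P-positions (g = 0) in 0..13 are 0, 1, 4, 5, 10, 11.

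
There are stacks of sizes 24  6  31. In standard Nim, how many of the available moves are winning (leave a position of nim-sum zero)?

1

Nim-sum: 24 ^ 6 ^ 31 = 1.
The overall nim-sum is X = 1. A stack of size p has a winning move iff p XOR X < p (reduce it to p XOR X).
  24: 24 XOR 1 = 25 ≥ 24 — no move.
  6: 6 XOR 1 = 7 ≥ 6 — no move.
  31: 31 XOR 1 = 30 < 31 — winning move (to 30).
That gives 1 winning move.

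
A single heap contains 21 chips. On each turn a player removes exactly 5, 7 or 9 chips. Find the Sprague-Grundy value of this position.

1

Compute g(0), g(1), … for moves {5, 7, 9}:
k:     0  1  2  3  4  5  6  7  8  9 10 11 12 13 14 15 16 17 18 19 20 21
g(k):  0  0  0  0  0  1  1  1  1  1  2  2  2  2  0  0  0  0  0  1  1  1
So g(21) = 1.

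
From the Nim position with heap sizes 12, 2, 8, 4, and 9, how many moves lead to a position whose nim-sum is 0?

Nim-sum: 12 XOR 2 XOR 8 XOR 4 XOR 9 = 11.
The overall nim-sum is X = 11. A heap of size p has a winning move iff p XOR X < p (reduce it to p XOR X).
  12: 12 XOR 11 = 7 < 12 — winning move (to 7).
  2: 2 XOR 11 = 9 ≥ 2 — no move.
  8: 8 XOR 11 = 3 < 8 — winning move (to 3).
  4: 4 XOR 11 = 15 ≥ 4 — no move.
  9: 9 XOR 11 = 2 < 9 — winning move (to 2).
That gives 3 winning moves.

3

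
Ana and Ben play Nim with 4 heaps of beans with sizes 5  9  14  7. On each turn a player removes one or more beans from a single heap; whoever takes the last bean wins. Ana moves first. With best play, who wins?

Ana wins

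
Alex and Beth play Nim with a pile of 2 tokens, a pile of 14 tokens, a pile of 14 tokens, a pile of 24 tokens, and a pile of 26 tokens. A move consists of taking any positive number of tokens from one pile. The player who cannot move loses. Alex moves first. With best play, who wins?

Compute the nim-sum pairwise:
2 XOR 14 = 12
12 XOR 14 = 2
2 XOR 24 = 26
26 XOR 26 = 0
The nim-sum is 0, so this is a P-position: the player to move is in a losing position under optimal play; Alex is about to move from it and so loses — Beth wins.

Beth wins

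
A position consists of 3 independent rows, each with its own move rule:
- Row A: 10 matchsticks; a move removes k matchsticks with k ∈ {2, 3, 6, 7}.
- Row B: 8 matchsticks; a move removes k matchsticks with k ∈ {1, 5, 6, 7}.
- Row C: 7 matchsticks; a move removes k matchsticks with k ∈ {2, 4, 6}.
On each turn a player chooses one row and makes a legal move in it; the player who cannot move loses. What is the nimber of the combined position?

Grundy values for row A (subtraction set {2, 3, 6, 7}):
g(0) = mex{} = 0
g(1) = mex{} = 0
g(2) = mex{0} = 1
g(3) = mex{0} = 1
g(4) = mex{0,1} = 2
g(5) = mex{1} = 0
g(6) = mex{0,1,2} = 3
g(7) = mex{0,2} = 1
g(8) = mex{0,1,3} = 2
g(9) = mex{1,3} = 0
g(10) = mex{1,2} = 0
So g(10) = 0.
Build the Grundy sequence for row B with g(k) = mex{g(k−s) : s ∈ {1, 5, 6, 7}, s ≤ k}:
g(0) = mex{} = 0
g(1) = mex{0} = 1
g(2) = mex{1} = 0
g(3) = mex{0} = 1
g(4) = mex{1} = 0
g(5) = mex{0} = 1
g(6) = mex{0,1} = 2
g(7) = mex{0,1,2} = 3
g(8) = mex{0,1,3} = 2
So g(8) = 2.
Grundy values for row C (subtraction set {2, 4, 6}):
k:     0  1  2  3  4  5  6  7
g(k):  0  0  1  1  2  2  3  3
So g(7) = 3.
By the Sprague-Grundy theorem, the Grundy value of a sum of independent games is the XOR of the component values.
Combined value = 0 XOR 2 XOR 3 = 1.

1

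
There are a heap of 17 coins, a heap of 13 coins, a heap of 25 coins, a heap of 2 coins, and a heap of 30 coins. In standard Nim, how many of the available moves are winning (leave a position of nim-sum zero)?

In binary:
  10001  (17)
  01101  (13)
  11001  (25)
  00010  (2)
  11110  (30)
  -----
  11001  (25)
The overall nim-sum is X = 25. A heap of size p has a winning move iff p XOR X < p (reduce it to p XOR X).
  17: 17 XOR 25 = 8 < 17 — winning move (to 8).
  13: 13 XOR 25 = 20 ≥ 13 — no move.
  25: 25 XOR 25 = 0 < 25 — winning move (to 0).
  2: 2 XOR 25 = 27 ≥ 2 — no move.
  30: 30 XOR 25 = 7 < 30 — winning move (to 7).
That gives 3 winning moves.

3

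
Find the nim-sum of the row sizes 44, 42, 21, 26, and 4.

Nim-sum: 44 ⊕ 42 ⊕ 21 ⊕ 26 ⊕ 4 = 13.

13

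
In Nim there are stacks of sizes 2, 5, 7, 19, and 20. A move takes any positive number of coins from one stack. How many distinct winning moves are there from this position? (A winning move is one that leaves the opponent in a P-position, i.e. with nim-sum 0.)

3

Bitwise XOR of the heap sizes:
  00010  (2)
  00101  (5)
  00111  (7)
  10011  (19)
  10100  (20)
  -----
  00111  (7)
The overall nim-sum is X = 7. A stack of size p has a winning move iff p XOR X < p (reduce it to p XOR X).
  2: 2 XOR 7 = 5 ≥ 2 — no move.
  5: 5 XOR 7 = 2 < 5 — winning move (to 2).
  7: 7 XOR 7 = 0 < 7 — winning move (to 0).
  19: 19 XOR 7 = 20 ≥ 19 — no move.
  20: 20 XOR 7 = 19 < 20 — winning move (to 19).
That gives 3 winning moves.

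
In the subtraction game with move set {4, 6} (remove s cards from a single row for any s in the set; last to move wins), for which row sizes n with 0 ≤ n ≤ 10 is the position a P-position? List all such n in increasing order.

Build the Grundy sequence with g(k) = mex{g(k−s) : s ∈ {4, 6}, s ≤ k}:
k:     0  1  2  3  4  5  6  7  8  9 10
g(k):  0  0  0  0  1  1  1  1  2  2  0
The P-positions (g = 0) in 0..10 are 0, 1, 2, 3, 10.

0, 1, 2, 3, 10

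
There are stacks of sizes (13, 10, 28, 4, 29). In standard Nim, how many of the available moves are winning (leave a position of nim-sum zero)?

Bitwise XOR of the heap sizes:
  01101  (13)
  01010  (10)
  11100  (28)
  00100  (4)
  11101  (29)
  -----
  00010  (2)
The overall nim-sum is X = 2. A stack of size p has a winning move iff p XOR X < p (reduce it to p XOR X).
  13: 13 XOR 2 = 15 ≥ 13 — no move.
  10: 10 XOR 2 = 8 < 10 — winning move (to 8).
  28: 28 XOR 2 = 30 ≥ 28 — no move.
  4: 4 XOR 2 = 6 ≥ 4 — no move.
  29: 29 XOR 2 = 31 ≥ 29 — no move.
That gives 1 winning move.

1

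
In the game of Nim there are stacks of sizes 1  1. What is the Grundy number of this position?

0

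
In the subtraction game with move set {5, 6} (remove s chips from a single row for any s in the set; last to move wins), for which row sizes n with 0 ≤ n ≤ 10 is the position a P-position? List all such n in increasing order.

0, 1, 2, 3, 4

Compute g(0), g(1), … for moves {5, 6}:
k:     0  1  2  3  4  5  6  7  8  9 10
g(k):  0  0  0  0  0  1  1  1  1  1  2
The P-positions (g = 0) in 0..10 are 0, 1, 2, 3, 4.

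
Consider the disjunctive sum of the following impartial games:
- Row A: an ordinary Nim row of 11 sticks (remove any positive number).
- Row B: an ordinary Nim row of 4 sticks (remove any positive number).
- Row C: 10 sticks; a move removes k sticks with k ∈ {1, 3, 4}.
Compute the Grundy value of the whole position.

14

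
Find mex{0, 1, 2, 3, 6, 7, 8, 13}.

The values 0, 1, 2, 3 are all present; 4 is the first non-negative integer missing from the set.

4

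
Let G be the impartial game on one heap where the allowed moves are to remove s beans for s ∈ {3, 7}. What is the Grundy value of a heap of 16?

Build the Grundy sequence with g(k) = mex{g(k−s) : s ∈ {3, 7}, s ≤ k}:
k:     0  1  2  3  4  5  6  7  8  9 10 11 12 13 14 15 16
g(k):  0  0  0  1  1  1  0  2  2  1  0  0  0  1  1  1  0
So g(16) = 0.

0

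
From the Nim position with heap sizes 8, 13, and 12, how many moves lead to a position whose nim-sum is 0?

3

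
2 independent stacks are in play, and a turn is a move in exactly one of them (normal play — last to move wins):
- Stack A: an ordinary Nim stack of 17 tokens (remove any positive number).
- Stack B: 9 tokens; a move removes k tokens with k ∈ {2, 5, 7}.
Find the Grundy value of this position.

19

Stack A is a plain Nim stack of size 17, so its Grundy value is 17.
For stack B, compute g(0), g(1), … with moves {2, 5, 7}:
g(0) = mex{} = 0
g(1) = mex{} = 0
g(2) = mex{0} = 1
g(3) = mex{0} = 1
g(4) = mex{1} = 0
g(5) = mex{0,1} = 2
g(6) = mex{0} = 1
g(7) = mex{0,1,2} = 3
g(8) = mex{0,1} = 2
g(9) = mex{0,1,3} = 2
So g(9) = 2.
By the Sprague-Grundy theorem, the Grundy value of a sum of independent games is the XOR of the component values.
Combined value = 17 ⊕ 2 = 19.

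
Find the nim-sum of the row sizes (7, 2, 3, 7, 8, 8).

1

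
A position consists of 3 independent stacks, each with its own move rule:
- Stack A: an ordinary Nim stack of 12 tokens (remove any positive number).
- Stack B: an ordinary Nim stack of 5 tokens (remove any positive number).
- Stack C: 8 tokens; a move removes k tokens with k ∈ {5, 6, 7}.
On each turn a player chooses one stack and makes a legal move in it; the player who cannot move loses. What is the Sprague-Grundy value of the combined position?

8

Stack A is a plain Nim stack of size 12, so its Grundy value is 12.
Stack B is a plain Nim stack of size 5, so its Grundy value is 5.
For stack C, compute g(0), g(1), … with moves {5, 6, 7}:
k:     0  1  2  3  4  5  6  7  8
g(k):  0  0  0  0  0  1  1  1  1
So g(8) = 1.
By the Sprague-Grundy theorem, the Grundy value of a sum of independent games is the XOR of the component values.
Combined value = 12 ⊕ 5 ⊕ 1 = 8.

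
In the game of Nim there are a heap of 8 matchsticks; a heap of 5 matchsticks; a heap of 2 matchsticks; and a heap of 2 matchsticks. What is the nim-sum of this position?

Compute the nim-sum pairwise:
8 ^ 5 = 13
13 ^ 2 = 15
15 ^ 2 = 13

13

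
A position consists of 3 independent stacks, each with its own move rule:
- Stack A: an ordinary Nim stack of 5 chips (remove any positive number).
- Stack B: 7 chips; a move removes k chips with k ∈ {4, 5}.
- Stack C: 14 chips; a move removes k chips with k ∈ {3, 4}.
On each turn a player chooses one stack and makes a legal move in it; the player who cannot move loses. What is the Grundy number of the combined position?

Stack A is a plain Nim stack of size 5, so its Grundy value is 5.
For stack B, compute g(0), g(1), … with moves {4, 5}:
k:     0  1  2  3  4  5  6  7
g(k):  0  0  0  0  1  1  1  1
So g(7) = 1.
For stack C, compute g(0), g(1), … with moves {3, 4}:
k:     0  1  2  3  4  5  6  7  8  9 10 11 12 13 14
g(k):  0  0  0  1  1  1  2  0  0  0  1  1  1  2  0
So g(14) = 0.
The value of a disjunctive sum is the nim-sum of the parts.
Combined value = 5 ⊕ 1 ⊕ 0 = 4.

4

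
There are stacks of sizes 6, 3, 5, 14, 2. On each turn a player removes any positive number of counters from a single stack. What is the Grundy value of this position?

Compute the nim-sum pairwise:
6 XOR 3 = 5
5 XOR 5 = 0
0 XOR 14 = 14
14 XOR 2 = 12

12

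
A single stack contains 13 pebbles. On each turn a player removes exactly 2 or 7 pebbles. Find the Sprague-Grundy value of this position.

Grundy values for subtraction set {2, 7}:
g(0) = mex{} = 0
g(1) = mex{} = 0
g(2) = mex{0} = 1
g(3) = mex{0} = 1
g(4) = mex{1} = 0
g(5) = mex{1} = 0
g(6) = mex{0} = 1
g(7) = mex{0} = 1
g(8) = mex{0,1} = 2
g(9) = mex{1} = 0
g(10) = mex{1,2} = 0
g(11) = mex{0} = 1
g(12) = mex{0} = 1
g(13) = mex{1} = 0
So g(13) = 0.

0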